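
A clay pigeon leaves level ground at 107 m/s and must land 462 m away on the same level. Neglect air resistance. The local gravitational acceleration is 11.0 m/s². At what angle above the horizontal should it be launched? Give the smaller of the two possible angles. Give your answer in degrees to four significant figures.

Level-ground range R = v₀² sin(2θ)/g ⇒ sin(2θ) = gR/v₀² = 11.0 × 462 / 107² = 0.4439.
2θ = 26.35° or 180° − 26.35° = 153.6°, so θ = 13.18° or 76.82°.
The smaller angle is 13.18°.

13.18°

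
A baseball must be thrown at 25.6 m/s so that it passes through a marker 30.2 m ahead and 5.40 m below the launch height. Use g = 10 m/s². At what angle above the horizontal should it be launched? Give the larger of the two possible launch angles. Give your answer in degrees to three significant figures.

Trajectory: y = x tanθ − g x² (1 + tan²θ)/(2v₀²). With x = 30.2, y = −5.40, v₀ = 25.6, g = 10.0:
6.958 tan²θ − 30.2 tanθ + (1.558) = 0.
tanθ = [30.2 ± √(30.2² − 4 × 6.958 × (1.558))] / (2 × 6.958) = (30.2 ± 29.47) / 13.92, giving tanθ = 0.05223 or 4.288.
θ = 2.990° or 76.87°; the larger is 76.87°.

76.9°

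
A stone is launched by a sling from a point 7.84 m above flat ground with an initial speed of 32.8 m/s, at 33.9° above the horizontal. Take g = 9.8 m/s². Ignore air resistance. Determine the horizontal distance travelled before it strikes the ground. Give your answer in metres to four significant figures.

vₓ = 32.80 cos 33.9° = 27.22 m/s; v_y0 = 32.80 sin 33.9° = 18.29 m/s.
The projectile lands when y = 7.84 + (18.29) t − ½·9.80·t² = 0. Positive root: t = (18.29 + √(18.29² + 2·9.80·7.84)) / 9.80 = (18.29 + 22.10) / 9.80 = 4.122 s.
Horizontal distance: R = vₓ t = 27.22 × 4.122 = 112.2 m.

112.2 m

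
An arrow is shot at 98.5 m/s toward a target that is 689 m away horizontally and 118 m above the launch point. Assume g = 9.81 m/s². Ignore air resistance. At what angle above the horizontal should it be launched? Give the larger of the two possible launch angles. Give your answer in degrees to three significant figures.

Trajectory: y = x tanθ − g x² (1 + tan²θ)/(2v₀²). With x = 689, y = 118, v₀ = 98.5, g = 9.81:
240.0 tan²θ − 689 tanθ + (358.0) = 0.
tanθ = [689 ± √(689² − 4 × 240.0 × (358.0))] / (2 × 240.0) = (689 ± 362.0) / 480.0, giving tanθ = 0.6812 or 2.190.
θ = 34.26° or 65.45°; the larger is 65.45°.

65.5°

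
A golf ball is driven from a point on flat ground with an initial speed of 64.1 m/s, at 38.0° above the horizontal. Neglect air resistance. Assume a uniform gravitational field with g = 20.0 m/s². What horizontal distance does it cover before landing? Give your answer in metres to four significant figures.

199.3 m

Components: vₓ = 64.10 cos 38.0° = 50.51 m/s, v_y0 = 64.10 sin 38.0° = 39.46 m/s.
Time aloft: T = 2 v_y0 / g = 2 × 39.46 / 20.0 = 3.946 s.
Range: R = vₓ T = 50.51 × 3.946 = 199.3 m.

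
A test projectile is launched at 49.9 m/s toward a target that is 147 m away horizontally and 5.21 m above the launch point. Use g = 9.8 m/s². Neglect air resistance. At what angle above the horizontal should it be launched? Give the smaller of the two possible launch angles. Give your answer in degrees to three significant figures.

19.9°

Trajectory: y = x tanθ − g x² (1 + tan²θ)/(2v₀²). With x = 147, y = 5.21, v₀ = 49.9, g = 9.80:
42.52 tan²θ − 147 tanθ + (47.73) = 0.
tanθ = [147 ± √(147² − 4 × 42.52 × (47.73))] / (2 × 42.52) = (147 ± 116.1) / 85.05, giving tanθ = 0.3628 or 3.094.
θ = 19.94° or 72.09°; the smaller is 19.94°.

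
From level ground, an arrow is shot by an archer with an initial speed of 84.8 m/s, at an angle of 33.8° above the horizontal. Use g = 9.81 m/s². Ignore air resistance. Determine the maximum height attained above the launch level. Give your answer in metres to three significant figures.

vₓ = 84.80 cos 33.8° = 70.47 m/s; v_y0 = 84.80 sin 33.8° = 47.17 m/s.
Maximum height: H = v_y0² / (2g) = 47.17² / (2 × 9.81) = 113.4 m.

113 m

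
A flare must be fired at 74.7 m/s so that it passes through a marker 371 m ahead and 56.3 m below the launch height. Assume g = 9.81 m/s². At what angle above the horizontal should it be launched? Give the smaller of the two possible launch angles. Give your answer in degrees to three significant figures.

Trajectory: y = x tanθ − g x² (1 + tan²θ)/(2v₀²). With x = 371, y = −56.3, v₀ = 74.7, g = 9.81:
121.0 tan²θ − 371 tanθ + (64.69) = 0.
tanθ = [371 ± √(371² − 4 × 121.0 × (64.69))] / (2 × 121.0) = (371 ± 326.1) / 242.0, giving tanθ = 0.1856 or 2.881.
θ = 10.51° or 70.86°; the smaller is 10.51°.

10.5°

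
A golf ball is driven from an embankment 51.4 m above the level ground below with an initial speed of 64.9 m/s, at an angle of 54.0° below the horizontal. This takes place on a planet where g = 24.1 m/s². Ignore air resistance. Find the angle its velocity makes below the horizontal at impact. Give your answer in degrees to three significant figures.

vₓ = 64.90 cos 54.0° = 38.15 m/s; v_y0 = −52.51 m/s (downward).
Vertical motion (up positive, ground at y = 0): 12.05 t² − (−52.51) t − 51.4 = 0, so t = (−52.51 + √(52.51² + 2·24.1·51.4)) / 24.1 = (−52.51 + 72.35) / 24.1 = 0.8234 s.
At impact: v_y = v_y0 − g t = −72.35 m/s; vₓ = 38.15 m/s.
Angle below horizontal: arctan(|v_y|/vₓ) = arctan(72.35/38.15) = 62.20°.

62.2°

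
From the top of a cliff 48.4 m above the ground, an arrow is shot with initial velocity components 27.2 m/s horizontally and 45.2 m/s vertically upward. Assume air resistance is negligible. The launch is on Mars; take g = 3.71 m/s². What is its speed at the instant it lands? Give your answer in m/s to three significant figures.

56.1 m/s

With up positive and y = 0 at the ground: y(t) = 48.4 + (45.20) t − 1.855 t². Setting y = 0 and taking the positive root: t = [45.20 + √(45.20² + 2·3.71·48.4)] / 3.71 = (45.20 + 49.01) / 3.71 = 25.39 s.
Vertical velocity at impact: v_y = v_y0 − g t = 45.20 − 3.71 × 25.39 = −49.01 m/s.
Speed: |v| = √(vₓ² + v_y²) = √(27.20² + 49.01²) = 56.05 m/s.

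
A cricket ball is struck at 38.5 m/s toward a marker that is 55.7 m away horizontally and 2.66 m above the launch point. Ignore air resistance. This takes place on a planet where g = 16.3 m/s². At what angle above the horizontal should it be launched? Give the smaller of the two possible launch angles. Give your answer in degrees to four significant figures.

Trajectory: y = x tanθ − g x² (1 + tan²θ)/(2v₀²). With x = 55.7, y = 2.66, v₀ = 38.5, g = 16.3:
17.06 tan²θ − 55.7 tanθ + (19.72) = 0.
tanθ = [55.7 ± √(55.7² − 4 × 17.06 × (19.72))] / (2 × 17.06) = (55.7 ± 41.92) / 34.12, giving tanθ = 0.4040 or 2.861.
θ = 22.00° or 70.74°; the smaller is 22.00°.

22.00°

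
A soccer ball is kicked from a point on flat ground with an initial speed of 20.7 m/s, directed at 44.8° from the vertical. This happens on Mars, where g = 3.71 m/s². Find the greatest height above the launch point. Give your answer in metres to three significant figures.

Components: vₓ = 20.70 sin 44.8° = 14.59 m/s, v_y0 = 20.70 cos 44.8° = 14.69 m/s.
At the apex v_y = 0, so H = v_y0²/(2g) = 14.69²/7.420 = 29.08 m.

29.1 m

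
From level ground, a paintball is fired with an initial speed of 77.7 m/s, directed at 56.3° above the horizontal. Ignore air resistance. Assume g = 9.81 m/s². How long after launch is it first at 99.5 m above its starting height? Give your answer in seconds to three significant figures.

Resolve: vₓ = 77.70 cos 56.3° = 43.11 m/s and v_y0 = 77.70 sin 56.3° = 64.64 m/s.
Height y(t) = 64.64 t − 4.905 t² = 99.5 gives 4.905 t² − 64.64 t + 99.5 = 0.
t = [64.64 ± √(64.64² − 2·9.81·99.5)] / 9.81 = (64.64 ± 47.19) / 9.81, so t = 1.780 s or t = 11.40 s.
The first (ascending) time is 1.780 s.

1.78 s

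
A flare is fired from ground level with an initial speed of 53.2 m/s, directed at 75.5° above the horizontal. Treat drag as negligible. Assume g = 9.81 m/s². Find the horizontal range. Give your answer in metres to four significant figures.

139.9 m

Components: vₓ = 53.20 cos 75.5° = 13.32 m/s, v_y0 = 53.20 sin 75.5° = 51.51 m/s.
Flight time T = 2 v_y0 / g = 10.50 s.
Range: R = vₓ T = 13.32 × 10.50 = 139.9 m.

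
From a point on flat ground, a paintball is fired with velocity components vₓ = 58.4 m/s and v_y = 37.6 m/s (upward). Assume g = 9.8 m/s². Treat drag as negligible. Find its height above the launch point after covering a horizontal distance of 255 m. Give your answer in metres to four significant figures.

70.76 m

Time to reach x = 255 m: t = x/vₓ = 255/58.40 = 4.366 s.
Height: y = v_y0 t − ½ g t² = 37.60 × 4.366 − 4.900 × 4.366² = 164.2 − 93.42 = 70.76 m.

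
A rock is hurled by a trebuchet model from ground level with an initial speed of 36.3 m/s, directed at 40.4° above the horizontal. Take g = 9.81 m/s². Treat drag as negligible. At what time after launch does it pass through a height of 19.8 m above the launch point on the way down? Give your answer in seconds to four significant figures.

3.708 s

vₓ = 36.30 cos 40.4° = 27.64 m/s; v_y0 = 36.30 sin 40.4° = 23.53 m/s.
Set y = v_y0 t − ½ g t² = 19.8: 4.905 t² − 23.53 t + 19.8 = 0.
Quadratic formula: t = (23.53 ± √165.03) / 9.81 = (23.53 ± 12.85) / 9.81 → t = 1.089 s or 3.708 s.
The descending-branch root is 3.708 s.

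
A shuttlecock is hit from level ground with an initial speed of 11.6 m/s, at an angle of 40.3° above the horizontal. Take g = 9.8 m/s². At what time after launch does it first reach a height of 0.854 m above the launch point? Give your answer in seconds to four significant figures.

0.1238 s

Components: vₓ = 11.60 cos 40.3° = 8.847 m/s, v_y0 = 11.60 sin 40.3° = 7.503 m/s.
Set y = v_y0 t − ½ g t² = 0.854: 4.900 t² − 7.503 t + 0.854 = 0.
t = [7.503 ± √(7.503² − 2·9.80·0.854)] / 9.80 = (7.503 ± 6.289) / 9.80, so t = 0.1238 s or t = 1.407 s.
The first (ascending) time is 0.1238 s.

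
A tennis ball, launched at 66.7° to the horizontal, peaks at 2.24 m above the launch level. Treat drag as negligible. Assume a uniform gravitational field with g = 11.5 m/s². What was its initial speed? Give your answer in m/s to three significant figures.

At the peak v_y = 0, so v_y0 = √(2gH) = √(2 × 11.5 × 2.24) = 7.178 m/s.
v_y0 = v₀ sin θ ⇒ v₀ = 7.178 / sin 66.7° = 7.815 m/s.

7.82 m/s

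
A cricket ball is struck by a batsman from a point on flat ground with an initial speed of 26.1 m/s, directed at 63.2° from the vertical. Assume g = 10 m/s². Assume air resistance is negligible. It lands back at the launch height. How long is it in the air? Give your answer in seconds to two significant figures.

2.4 s

Horizontal component vₓ = 26.10 sin 63.2° = 23.30 m/s; vertical v_y0 = 26.10 cos 63.2° = 11.77 m/s.
Time of flight on level ground: T = 2 v_y0 / g = 2 × 11.77 / 10.0 = 2.354 s.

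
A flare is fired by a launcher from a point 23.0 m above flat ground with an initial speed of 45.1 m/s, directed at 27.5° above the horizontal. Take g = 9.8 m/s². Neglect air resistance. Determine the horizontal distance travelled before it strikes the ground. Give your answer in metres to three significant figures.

206 m

Components: vₓ = 45.10 cos 27.5° = 40.00 m/s, v_y0 = 45.10 sin 27.5° = 20.82 m/s.
The projectile lands when y = 23.0 + (20.82) t − ½·9.80·t² = 0. Positive root: t = (20.82 + √(20.82² + 2·9.80·23.0)) / 9.80 = (20.82 + 29.74) / 9.80 = 5.160 s.
Horizontal distance: R = vₓ t = 40.00 × 5.160 = 206.4 m.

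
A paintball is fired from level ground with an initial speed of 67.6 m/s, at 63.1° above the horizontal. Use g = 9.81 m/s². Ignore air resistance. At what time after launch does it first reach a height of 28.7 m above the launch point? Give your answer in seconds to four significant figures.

Horizontal component vₓ = 67.60 cos 63.1° = 30.58 m/s; vertical v_y0 = 67.60 sin 63.1° = 60.29 m/s.
Require v_y0 t − ½ g t² = 28.7, i.e. 4.905 t² − 60.29 t + 28.7 = 0.
t = [60.29 ± √(60.29² − 2·9.81·28.7)] / 9.81 = (60.29 ± 55.42) / 9.81, so t = 0.4961 s or t = 11.79 s.
The first (ascending) time is 0.4961 s.

0.4961 s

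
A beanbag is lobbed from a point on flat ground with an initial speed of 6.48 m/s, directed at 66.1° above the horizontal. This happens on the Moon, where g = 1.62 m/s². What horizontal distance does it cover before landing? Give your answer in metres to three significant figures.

19.2 m

Horizontal component vₓ = 6.480 cos 66.1° = 2.625 m/s; vertical v_y0 = 6.480 sin 66.1° = 5.924 m/s.
Flight time T = 2 v_y0 / g = 7.314 s.
Range: R = vₓ T = 2.625 × 7.314 = 19.20 m.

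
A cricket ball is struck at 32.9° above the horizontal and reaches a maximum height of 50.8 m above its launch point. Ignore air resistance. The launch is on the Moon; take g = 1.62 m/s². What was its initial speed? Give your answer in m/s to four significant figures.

At the peak v_y = 0, so v_y0 = √(2gH) = √(2 × 1.62 × 50.8) = 12.83 m/s.
v_y0 = v₀ sin θ ⇒ v₀ = 12.83 / sin 32.9° = 23.62 m/s.

23.62 m/s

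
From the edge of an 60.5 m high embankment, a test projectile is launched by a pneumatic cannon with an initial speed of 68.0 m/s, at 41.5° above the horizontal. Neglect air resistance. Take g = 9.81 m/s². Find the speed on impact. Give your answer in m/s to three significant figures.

vₓ = 68.00 cos 41.5° = 50.93 m/s; v_y0 = 68.00 sin 41.5° = 45.06 m/s.
The projectile lands when y = 60.5 + (45.06) t − ½·9.81·t² = 0. Positive root: t = (45.06 + √(45.06² + 2·9.81·60.5)) / 9.81 = (45.06 + 56.72) / 9.81 = 10.38 s.
Vertical velocity at impact: v_y = v_y0 − g t = 45.06 − 9.81 × 10.38 = −56.72 m/s.
Speed: |v| = √(vₓ² + v_y²) = √(50.93² + 56.72²) = 76.23 m/s.

76.2 m/s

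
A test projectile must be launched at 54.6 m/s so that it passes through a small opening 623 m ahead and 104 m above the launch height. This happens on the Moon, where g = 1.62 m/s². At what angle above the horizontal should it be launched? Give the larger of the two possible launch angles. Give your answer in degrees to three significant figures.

Trajectory: y = x tanθ − g x² (1 + tan²θ)/(2v₀²). With x = 623, y = 104, v₀ = 54.6, g = 1.62:
105.5 tan²θ − 623 tanθ + (209.5) = 0.
tanθ = [623 ± √(623² − 4 × 105.5 × (209.5))] / (2 × 105.5) = (623 ± 547.5) / 210.9, giving tanθ = 0.3579 or 5.550.
θ = 19.69° or 79.79°; the larger is 79.79°.

79.8°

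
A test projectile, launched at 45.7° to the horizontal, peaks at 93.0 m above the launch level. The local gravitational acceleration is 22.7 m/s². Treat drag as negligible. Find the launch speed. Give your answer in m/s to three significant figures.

90.8 m/s

At the peak v_y = 0, so v_y0 = √(2gH) = √(2 × 22.7 × 93.0) = 64.98 m/s.
v_y0 = v₀ sin θ ⇒ v₀ = 64.98 / sin 45.7° = 90.79 m/s.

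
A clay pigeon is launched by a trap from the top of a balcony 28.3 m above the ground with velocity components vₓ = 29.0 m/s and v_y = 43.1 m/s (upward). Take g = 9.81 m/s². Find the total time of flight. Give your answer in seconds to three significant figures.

9.40 s

The projectile lands when y = 28.3 + (43.10) t − ½·9.81·t² = 0. Positive root: t = (43.10 + √(43.10² + 2·9.81·28.3)) / 9.81 = (43.10 + 49.12) / 9.81 = 9.401 s.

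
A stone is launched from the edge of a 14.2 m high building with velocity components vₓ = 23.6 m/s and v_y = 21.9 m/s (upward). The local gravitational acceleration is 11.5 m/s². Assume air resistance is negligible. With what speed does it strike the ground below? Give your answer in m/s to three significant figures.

36.9 m/s

With up positive and y = 0 at the ground: y(t) = 14.2 + (21.90) t − 5.750 t². Setting y = 0 and taking the positive root: t = [21.90 + √(21.90² + 2·11.5·14.2)] / 11.5 = (21.90 + 28.39) / 11.5 = 4.373 s.
Vertical velocity at impact: v_y = v_y0 − g t = 21.90 − 11.5 × 4.373 = −28.39 m/s.
Speed: |v| = √(vₓ² + v_y²) = √(23.60² + 28.39²) = 36.92 m/s.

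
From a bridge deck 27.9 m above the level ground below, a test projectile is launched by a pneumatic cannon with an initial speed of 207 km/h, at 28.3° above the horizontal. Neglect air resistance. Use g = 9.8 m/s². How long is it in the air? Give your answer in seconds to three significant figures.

6.45 s

Convert: 207 km/h = 207/3.6 = 57.50 m/s.
Resolve: vₓ = 57.50 cos 28.3° = 50.63 m/s and v_y0 = 57.50 sin 28.3° = 27.26 m/s.
Vertical motion (up positive, ground at y = 0): 4.900 t² − (27.26) t − 27.9 = 0, so t = (27.26 + √(27.26² + 2·9.80·27.9)) / 9.80 = (27.26 + 35.92) / 9.80 = 6.447 s.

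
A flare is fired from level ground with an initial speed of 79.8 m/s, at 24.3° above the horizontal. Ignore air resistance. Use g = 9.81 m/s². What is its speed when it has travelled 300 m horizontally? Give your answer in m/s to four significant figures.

73.13 m/s

Components: vₓ = 79.80 cos 24.3° = 72.73 m/s, v_y0 = 79.80 sin 24.3° = 32.84 m/s.
x = vₓ t ⇒ t = 300/72.73 = 4.125 s.
Vertical velocity there: v_y = v_y0 − g t = 32.84 − 9.81 × 4.125 = −7.626 m/s.
Speed: √(vₓ² + v_y²) = √(72.73² + 7.626²) = 73.13 m/s.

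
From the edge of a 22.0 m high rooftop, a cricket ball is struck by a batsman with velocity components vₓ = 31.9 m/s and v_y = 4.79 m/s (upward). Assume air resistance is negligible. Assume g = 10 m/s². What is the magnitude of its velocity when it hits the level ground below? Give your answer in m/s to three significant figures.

38.5 m/s

Vertical motion (up positive, ground at y = 0): 5.000 t² − (4.790) t − 22.0 = 0, so t = (4.790 + √(4.790² + 2·10.0·22.0)) / 10.0 = (4.790 + 21.52) / 10.0 = 2.631 s.
Vertical velocity at impact: v_y = v_y0 − g t = 4.790 − 10.0 × 2.631 = −21.52 m/s.
Speed: |v| = √(vₓ² + v_y²) = √(31.90² + 21.52²) = 38.48 m/s.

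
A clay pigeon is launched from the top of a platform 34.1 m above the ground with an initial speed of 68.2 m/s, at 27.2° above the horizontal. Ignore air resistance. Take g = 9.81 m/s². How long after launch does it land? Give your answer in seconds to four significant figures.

7.307 s

Components: vₓ = 68.20 cos 27.2° = 60.66 m/s, v_y0 = 68.20 sin 27.2° = 31.17 m/s.
With up positive and y = 0 at the ground: y(t) = 34.1 + (31.17) t − 4.905 t². Setting y = 0 and taking the positive root: t = [31.17 + √(31.17² + 2·9.81·34.1)] / 9.81 = (31.17 + 40.51) / 9.81 = 7.307 s.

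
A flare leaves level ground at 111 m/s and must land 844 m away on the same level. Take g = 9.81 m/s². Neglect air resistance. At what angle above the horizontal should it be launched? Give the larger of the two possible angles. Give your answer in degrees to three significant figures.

From R = (v₀²/g) sin 2θ: sin 2θ = 9.81 × 844 / 12321 = 0.6720.
2θ = 42.22° or 180° − 42.22° = 137.8°, so θ = 21.11° or 68.89°.
The larger angle is 68.89°.

68.9°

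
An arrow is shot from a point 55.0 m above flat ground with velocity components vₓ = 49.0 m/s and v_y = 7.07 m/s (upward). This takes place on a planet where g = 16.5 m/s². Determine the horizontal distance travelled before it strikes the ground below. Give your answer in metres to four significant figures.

149.2 m

Vertical motion (up positive, ground at y = 0): 8.250 t² − (7.070) t − 55.0 = 0, so t = (7.070 + √(7.070² + 2·16.5·55.0)) / 16.5 = (7.070 + 43.19) / 16.5 = 3.046 s.
Horizontal distance: R = vₓ t = 49.00 × 3.046 = 149.2 m.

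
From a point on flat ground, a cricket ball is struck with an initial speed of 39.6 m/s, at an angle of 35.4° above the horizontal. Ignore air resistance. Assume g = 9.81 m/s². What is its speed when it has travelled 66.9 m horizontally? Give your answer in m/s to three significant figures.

Horizontal component vₓ = 39.60 cos 35.4° = 32.28 m/s; vertical v_y0 = 39.60 sin 35.4° = 22.94 m/s.
At x = 66.9 m, t = x/vₓ = 66.9/32.28 = 2.073 s.
Vertical velocity there: v_y = v_y0 − g t = 22.94 − 9.81 × 2.073 = 2.608 m/s.
Speed: √(vₓ² + v_y²) = √(32.28² + 2.608²) = 32.38 m/s.

32.4 m/s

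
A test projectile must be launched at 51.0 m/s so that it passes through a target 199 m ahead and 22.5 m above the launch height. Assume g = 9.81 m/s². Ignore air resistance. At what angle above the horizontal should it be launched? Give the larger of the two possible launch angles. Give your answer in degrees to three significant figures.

63.7°

Trajectory: y = x tanθ − g x² (1 + tan²θ)/(2v₀²). With x = 199, y = 22.5, v₀ = 51.0, g = 9.81:
74.68 tan²θ − 199 tanθ + (97.18) = 0.
tanθ = [199 ± √(199² − 4 × 74.68 × (97.18))] / (2 × 74.68) = (199 ± 102.8) / 149.4, giving tanθ = 0.6440 or 2.021.
θ = 32.78° or 63.67°; the larger is 63.67°.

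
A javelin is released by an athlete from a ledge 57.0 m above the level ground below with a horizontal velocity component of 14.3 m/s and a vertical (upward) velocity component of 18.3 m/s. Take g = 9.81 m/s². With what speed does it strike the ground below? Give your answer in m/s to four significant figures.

40.72 m/s

Vertical motion (up positive, ground at y = 0): 4.905 t² − (18.30) t − 57.0 = 0, so t = (18.30 + √(18.30² + 2·9.81·57.0)) / 9.81 = (18.30 + 38.12) / 9.81 = 5.751 s.
Vertical velocity at impact: v_y = v_y0 − g t = 18.30 − 9.81 × 5.751 = −38.12 m/s.
Speed: |v| = √(vₓ² + v_y²) = √(14.30² + 38.12²) = 40.72 m/s.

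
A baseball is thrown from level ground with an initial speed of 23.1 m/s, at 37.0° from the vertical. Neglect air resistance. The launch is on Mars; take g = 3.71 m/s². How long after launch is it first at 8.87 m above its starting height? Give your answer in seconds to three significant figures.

0.507 s

Resolve: vₓ = 23.10 sin 37.0° = 13.90 m/s and v_y0 = 23.10 cos 37.0° = 18.45 m/s.
Height y(t) = 18.45 t − 1.855 t² = 8.87 gives 1.855 t² − 18.45 t + 8.87 = 0.
Quadratic formula: t = (18.45 ± √274.53) / 3.71 = (18.45 ± 16.57) / 3.71 → t = 0.5066 s or 9.439 s.
The first (ascending) time is 0.5066 s.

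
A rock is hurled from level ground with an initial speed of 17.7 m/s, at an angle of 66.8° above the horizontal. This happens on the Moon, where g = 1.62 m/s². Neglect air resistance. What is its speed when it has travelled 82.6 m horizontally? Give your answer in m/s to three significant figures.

7.56 m/s

Resolve: vₓ = 17.70 cos 66.8° = 6.973 m/s and v_y0 = 17.70 sin 66.8° = 16.27 m/s.
At x = 82.6 m, t = x/vₓ = 82.6/6.973 = 11.85 s.
Vertical velocity there: v_y = v_y0 − g t = 16.27 − 1.62 × 11.85 = −2.922 m/s.
Speed: √(vₓ² + v_y²) = √(6.973² + 2.922²) = 7.560 m/s.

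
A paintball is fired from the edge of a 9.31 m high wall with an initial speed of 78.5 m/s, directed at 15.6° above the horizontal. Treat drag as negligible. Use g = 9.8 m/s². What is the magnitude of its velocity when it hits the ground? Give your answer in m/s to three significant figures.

Horizontal component vₓ = 78.50 cos 15.6° = 75.61 m/s; vertical v_y0 = 78.50 sin 15.6° = 21.11 m/s.
The projectile lands when y = 9.31 + (21.11) t − ½·9.80·t² = 0. Positive root: t = (21.11 + √(21.11² + 2·9.80·9.31)) / 9.80 = (21.11 + 25.06) / 9.80 = 4.711 s.
Vertical velocity at impact: v_y = v_y0 − g t = 21.11 − 9.80 × 4.711 = −25.06 m/s.
Speed: |v| = √(vₓ² + v_y²) = √(75.61² + 25.06²) = 79.65 m/s.

79.7 m/s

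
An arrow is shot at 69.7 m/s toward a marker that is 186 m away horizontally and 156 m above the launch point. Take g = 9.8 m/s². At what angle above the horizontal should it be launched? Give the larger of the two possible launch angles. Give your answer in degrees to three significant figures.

Trajectory: y = x tanθ − g x² (1 + tan²θ)/(2v₀²). With x = 186, y = 156, v₀ = 69.7, g = 9.80:
34.89 tan²θ − 186 tanθ + (190.9) = 0.
tanθ = [186 ± √(186² − 4 × 34.89 × (190.9))] / (2 × 34.89) = (186 ± 89.17) / 69.79, giving tanθ = 1.387 or 3.943.
θ = 54.22° or 75.77°; the larger is 75.77°.

75.8°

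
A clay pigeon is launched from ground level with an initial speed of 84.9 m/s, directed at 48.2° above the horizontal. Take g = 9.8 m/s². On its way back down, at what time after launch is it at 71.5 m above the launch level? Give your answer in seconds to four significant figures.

vₓ = 84.90 cos 48.2° = 56.59 m/s; v_y0 = 84.90 sin 48.2° = 63.29 m/s.
Require v_y0 t − ½ g t² = 71.5, i.e. 4.900 t² − 63.29 t + 71.5 = 0.
Quadratic formula: t = (63.29 ± √2604.3) / 9.80 = (63.29 ± 51.03) / 9.80 → t = 1.251 s or 11.67 s.
The descending-branch root is 11.67 s.

11.67 s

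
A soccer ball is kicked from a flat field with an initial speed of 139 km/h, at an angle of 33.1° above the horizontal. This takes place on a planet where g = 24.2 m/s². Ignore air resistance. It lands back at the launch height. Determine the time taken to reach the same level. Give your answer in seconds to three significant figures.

1.74 s

Convert: 139 km/h = 139/3.6 = 38.61 m/s.
Resolve: vₓ = 38.61 cos 33.1° = 32.35 m/s and v_y0 = 38.61 sin 33.1° = 21.09 m/s.
It returns to y = 0 when t = 2 v_y0 / g = 2(21.09)/24.2 = 1.743 s.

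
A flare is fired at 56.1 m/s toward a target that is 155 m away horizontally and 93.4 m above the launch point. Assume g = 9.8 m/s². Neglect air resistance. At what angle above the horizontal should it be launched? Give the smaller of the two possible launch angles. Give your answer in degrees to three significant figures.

49.7°

Trajectory: y = x tanθ − g x² (1 + tan²θ)/(2v₀²). With x = 155, y = 93.4, v₀ = 56.1, g = 9.80:
37.41 tan²θ − 155 tanθ + (130.8) = 0.
tanθ = [155 ± √(155² − 4 × 37.41 × (130.8))] / (2 × 37.41) = (155 ± 66.74) / 74.81, giving tanθ = 1.180 or 2.964.
θ = 49.72° or 71.36°; the smaller is 49.72°.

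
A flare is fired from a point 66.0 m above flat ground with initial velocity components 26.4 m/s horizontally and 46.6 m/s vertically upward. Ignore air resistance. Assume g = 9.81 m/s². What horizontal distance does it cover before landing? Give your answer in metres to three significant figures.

284 m

The projectile lands when y = 66.0 + (46.60) t − ½·9.81·t² = 0. Positive root: t = (46.60 + √(46.60² + 2·9.81·66.0)) / 9.81 = (46.60 + 58.88) / 9.81 = 10.75 s.
Horizontal distance: R = vₓ t = 26.40 × 10.75 = 283.9 m.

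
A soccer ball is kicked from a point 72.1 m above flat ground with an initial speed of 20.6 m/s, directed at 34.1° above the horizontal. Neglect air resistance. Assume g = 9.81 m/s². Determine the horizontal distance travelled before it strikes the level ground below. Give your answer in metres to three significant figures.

Components: vₓ = 20.60 cos 34.1° = 17.06 m/s, v_y0 = 20.60 sin 34.1° = 11.55 m/s.
The projectile lands when y = 72.1 + (11.55) t − ½·9.81·t² = 0. Positive root: t = (11.55 + √(11.55² + 2·9.81·72.1)) / 9.81 = (11.55 + 39.34) / 9.81 = 5.188 s.
Horizontal distance: R = vₓ t = 17.06 × 5.188 = 88.50 m.

88.5 m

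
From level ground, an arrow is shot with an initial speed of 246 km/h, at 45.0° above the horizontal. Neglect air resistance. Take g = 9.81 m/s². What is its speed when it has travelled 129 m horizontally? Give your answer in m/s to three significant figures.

Convert: 246 km/h = 246/3.6 = 68.33 m/s.
Resolve: vₓ = 68.33 cos 45.0° = 48.32 m/s and v_y0 = 68.33 sin 45.0° = 48.32 m/s.
At x = 129 m, t = x/vₓ = 129/48.32 = 2.670 s.
Vertical velocity there: v_y = v_y0 − g t = 48.32 − 9.81 × 2.670 = 22.13 m/s.
Speed: √(vₓ² + v_y²) = √(48.32² + 22.13²) = 53.15 m/s.

53.1 m/s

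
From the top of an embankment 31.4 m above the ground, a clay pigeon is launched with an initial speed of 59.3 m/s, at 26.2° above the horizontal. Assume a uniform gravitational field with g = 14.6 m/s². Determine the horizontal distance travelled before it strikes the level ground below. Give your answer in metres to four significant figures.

241.3 m

Horizontal component vₓ = 59.30 cos 26.2° = 53.21 m/s; vertical v_y0 = 59.30 sin 26.2° = 26.18 m/s.
The projectile lands when y = 31.4 + (26.18) t − ½·14.6·t² = 0. Positive root: t = (26.18 + √(26.18² + 2·14.6·31.4)) / 14.6 = (26.18 + 40.03) / 14.6 = 4.535 s.
Horizontal distance: R = vₓ t = 53.21 × 4.535 = 241.3 m.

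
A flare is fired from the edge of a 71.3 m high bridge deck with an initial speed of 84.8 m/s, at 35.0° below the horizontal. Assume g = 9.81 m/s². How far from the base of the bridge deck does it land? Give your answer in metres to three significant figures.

Horizontal component vₓ = 84.80 cos 35.0° = 69.46 m/s; vertical v_y0 = −48.64 m/s (downward).
The projectile lands when y = 71.3 + (−48.64) t − ½·9.81·t² = 0. Positive root: t = (−48.64 + √(48.64² + 2·9.81·71.3)) / 9.81 = (−48.64 + 61.36) / 9.81 = 1.296 s.
Horizontal distance: R = vₓ t = 69.46 × 1.296 = 90.05 m.

90.1 m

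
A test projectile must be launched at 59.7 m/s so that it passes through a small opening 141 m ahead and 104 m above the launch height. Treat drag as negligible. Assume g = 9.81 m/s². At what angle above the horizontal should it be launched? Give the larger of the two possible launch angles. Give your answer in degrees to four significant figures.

Trajectory: y = x tanθ − g x² (1 + tan²θ)/(2v₀²). With x = 141, y = 104, v₀ = 59.7, g = 9.81:
27.36 tan²θ − 141 tanθ + (131.4) = 0.
tanθ = [141 ± √(141² − 4 × 27.36 × (131.4))] / (2 × 27.36) = (141 ± 74.19) / 54.72, giving tanθ = 1.221 or 3.932.
θ = 50.68° or 75.73°; the larger is 75.73°.

75.73°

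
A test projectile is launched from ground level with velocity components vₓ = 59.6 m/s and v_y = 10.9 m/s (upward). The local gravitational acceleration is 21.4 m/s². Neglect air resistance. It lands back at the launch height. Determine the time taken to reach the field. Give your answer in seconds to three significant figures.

1.02 s

Time of flight on level ground: T = 2 v_y0 / g = 2 × 10.90 / 21.4 = 1.019 s.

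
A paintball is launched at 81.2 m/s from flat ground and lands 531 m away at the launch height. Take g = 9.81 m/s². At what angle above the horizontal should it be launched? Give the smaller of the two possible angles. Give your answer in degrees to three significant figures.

R = v₀² sin 2θ / g gives sin 2θ = gR/v₀² = 9.81·531/81.2² = 0.7900.
2θ = 52.19° or 180° − 52.19° = 127.8°, so θ = 26.09° or 63.91°.
The smaller angle is 26.09°.

26.1°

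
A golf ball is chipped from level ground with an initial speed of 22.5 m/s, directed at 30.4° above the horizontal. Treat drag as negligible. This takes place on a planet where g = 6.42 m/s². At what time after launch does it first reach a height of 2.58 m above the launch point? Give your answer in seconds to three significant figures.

0.243 s

Horizontal component vₓ = 22.50 cos 30.4° = 19.41 m/s; vertical v_y0 = 22.50 sin 30.4° = 11.39 m/s.
Height y(t) = 11.39 t − 3.210 t² = 2.58 gives 3.210 t² − 11.39 t + 2.58 = 0.
Quadratic formula: t = (11.39 ± √96.508) / 6.42 = (11.39 ± 9.824) / 6.42 → t = 0.2433 s or 3.304 s.
The first (ascending) time is 0.2433 s.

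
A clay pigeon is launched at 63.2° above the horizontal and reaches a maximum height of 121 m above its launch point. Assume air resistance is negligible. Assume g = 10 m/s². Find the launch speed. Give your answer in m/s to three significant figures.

55.1 m/s

At the peak v_y = 0, so v_y0 = √(2gH) = √(2 × 10.0 × 121) = 49.19 m/s.
v_y0 = v₀ sin θ ⇒ v₀ = 49.19 / sin 63.2° = 55.11 m/s.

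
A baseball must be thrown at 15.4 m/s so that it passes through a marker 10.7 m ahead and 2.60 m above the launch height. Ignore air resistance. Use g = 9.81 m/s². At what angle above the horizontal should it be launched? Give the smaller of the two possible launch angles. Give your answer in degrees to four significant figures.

27.72°

Trajectory: y = x tanθ − g x² (1 + tan²θ)/(2v₀²). With x = 10.7, y = 2.60, v₀ = 15.4, g = 9.81:
2.368 tan²θ − 10.7 tanθ + (4.968) = 0.
tanθ = [10.7 ± √(10.7² − 4 × 2.368 × (4.968))] / (2 × 2.368) = (10.7 ± 8.212) / 4.736, giving tanθ = 0.5254 or 3.993.
θ = 27.72° or 75.94°; the smaller is 27.72°.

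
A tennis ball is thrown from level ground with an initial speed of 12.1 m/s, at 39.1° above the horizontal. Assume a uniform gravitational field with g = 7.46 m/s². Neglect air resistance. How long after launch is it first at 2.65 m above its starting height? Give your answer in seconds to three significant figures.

Components: vₓ = 12.10 cos 39.1° = 9.390 m/s, v_y0 = 12.10 sin 39.1° = 7.631 m/s.
Require v_y0 t − ½ g t² = 2.65, i.e. 3.730 t² − 7.631 t + 2.65 = 0.
t = [7.631 ± √(7.631² − 2·7.46·2.65)] / 7.46 = (7.631 ± 4.324) / 7.46, so t = 0.4433 s or t = 1.603 s.
The first (ascending) time is 0.4433 s.

0.443 s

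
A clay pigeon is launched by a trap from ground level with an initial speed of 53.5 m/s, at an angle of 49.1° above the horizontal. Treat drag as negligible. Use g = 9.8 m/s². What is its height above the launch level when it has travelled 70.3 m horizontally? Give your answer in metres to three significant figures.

vₓ = 53.50 cos 49.1° = 35.03 m/s; v_y0 = 53.50 sin 49.1° = 40.44 m/s.
At x = 70.3 m, t = x/vₓ = 70.3/35.03 = 2.007 s.
Height: y = v_y0 t − ½ g t² = 40.44 × 2.007 − 4.900 × 2.007² = 81.16 − 19.74 = 61.42 m.

61.4 m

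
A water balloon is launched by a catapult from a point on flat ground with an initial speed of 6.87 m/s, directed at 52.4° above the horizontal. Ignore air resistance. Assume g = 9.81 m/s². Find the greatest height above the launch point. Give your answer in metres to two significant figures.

1.5 m

vₓ = 6.870 cos 52.4° = 4.192 m/s; v_y0 = 6.870 sin 52.4° = 5.443 m/s.
Maximum height: H = v_y0² / (2g) = 5.443² / (2 × 9.81) = 1.510 m.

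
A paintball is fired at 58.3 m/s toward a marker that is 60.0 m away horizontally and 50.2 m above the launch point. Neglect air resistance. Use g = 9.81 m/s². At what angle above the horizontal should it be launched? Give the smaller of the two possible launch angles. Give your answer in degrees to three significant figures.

Trajectory: y = x tanθ − g x² (1 + tan²θ)/(2v₀²). With x = 60.0, y = 50.2, v₀ = 58.3, g = 9.81:
5.195 tan²θ − 60.0 tanθ + (55.40) = 0.
tanθ = [60.0 ± √(60.0² − 4 × 5.195 × (55.40))] / (2 × 5.195) = (60.0 ± 49.49) / 10.39, giving tanθ = 1.012 or 10.54.
θ = 45.34° or 84.58°; the smaller is 45.34°.

45.3°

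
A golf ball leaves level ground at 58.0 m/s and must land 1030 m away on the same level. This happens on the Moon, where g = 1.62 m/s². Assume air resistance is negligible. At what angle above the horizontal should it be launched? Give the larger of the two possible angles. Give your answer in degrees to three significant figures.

75.1°

R = v₀² sin 2θ / g gives sin 2θ = gR/v₀² = 1.62·1030/58.0² = 0.4960.
2θ = 29.74° or 180° − 29.74° = 150.3°, so θ = 14.87° or 75.13°.
The larger angle is 75.13°.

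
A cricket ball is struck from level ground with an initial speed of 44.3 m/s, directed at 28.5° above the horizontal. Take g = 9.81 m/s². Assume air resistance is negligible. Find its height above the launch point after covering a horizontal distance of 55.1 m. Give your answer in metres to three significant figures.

Components: vₓ = 44.30 cos 28.5° = 38.93 m/s, v_y0 = 44.30 sin 28.5° = 21.14 m/s.
At x = 55.1 m, t = x/vₓ = 55.1/38.93 = 1.415 s.
Height: y = v_y0 t − ½ g t² = 21.14 × 1.415 − 4.905 × 1.415² = 29.92 − 9.825 = 20.09 m.

20.1 m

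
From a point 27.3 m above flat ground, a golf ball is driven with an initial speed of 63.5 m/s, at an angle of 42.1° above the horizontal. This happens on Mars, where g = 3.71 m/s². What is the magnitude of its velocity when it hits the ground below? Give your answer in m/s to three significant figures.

65.1 m/s

Components: vₓ = 63.50 cos 42.1° = 47.12 m/s, v_y0 = 63.50 sin 42.1° = 42.57 m/s.
With up positive and y = 0 at the ground: y(t) = 27.3 + (42.57) t − 1.855 t². Setting y = 0 and taking the positive root: t = [42.57 + √(42.57² + 2·3.71·27.3)] / 3.71 = (42.57 + 44.89) / 3.71 = 23.57 s.
Vertical velocity at impact: v_y = v_y0 − g t = 42.57 − 3.71 × 23.57 = −44.89 m/s.
Speed: |v| = √(vₓ² + v_y²) = √(47.12² + 44.89²) = 65.08 m/s.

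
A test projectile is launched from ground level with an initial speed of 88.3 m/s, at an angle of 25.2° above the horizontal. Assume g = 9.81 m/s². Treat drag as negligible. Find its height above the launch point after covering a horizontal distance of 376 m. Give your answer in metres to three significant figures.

vₓ = 88.30 cos 25.2° = 79.90 m/s; v_y0 = 88.30 sin 25.2° = 37.60 m/s.
Time to reach x = 376 m: t = x/vₓ = 376/79.90 = 4.706 s.
Height: y = v_y0 t − ½ g t² = 37.60 × 4.706 − 4.905 × 4.706² = 176.9 − 108.6 = 68.30 m.

68.3 m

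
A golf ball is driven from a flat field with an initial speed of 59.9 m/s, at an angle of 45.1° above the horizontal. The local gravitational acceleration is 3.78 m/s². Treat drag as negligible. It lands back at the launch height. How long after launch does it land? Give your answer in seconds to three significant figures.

vₓ = 59.90 cos 45.1° = 42.28 m/s; v_y0 = 59.90 sin 45.1° = 42.43 m/s.
Landing at launch height ⇒ T = 2 v_y0 / g = 2 × 42.43 / 3.78 = 22.45 s.

22.4 s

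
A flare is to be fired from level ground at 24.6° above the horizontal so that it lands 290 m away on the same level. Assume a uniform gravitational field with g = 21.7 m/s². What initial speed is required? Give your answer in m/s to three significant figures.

91.2 m/s

Level-ground range: R = v₀² sin(2θ)/g, so v₀ = √(gR / sin 2θ).
v₀ = √(21.7 × 290 / sin 49.20°) = √(6293 / 0.7570) = √8313.1 = 91.18 m/s.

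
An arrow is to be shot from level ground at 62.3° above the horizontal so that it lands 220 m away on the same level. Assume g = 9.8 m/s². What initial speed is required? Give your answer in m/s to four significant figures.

Level-ground range: R = v₀² sin(2θ)/g, so v₀ = √(gR / sin 2θ).
v₀ = √(9.80 × 220 / sin 124.6°) = √(2156 / 0.8231) = √2619.3 = 51.18 m/s.

51.18 m/s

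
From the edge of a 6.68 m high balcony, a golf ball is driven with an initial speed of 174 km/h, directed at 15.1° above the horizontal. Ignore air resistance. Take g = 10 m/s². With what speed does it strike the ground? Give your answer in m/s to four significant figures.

49.70 m/s

Convert: 174 km/h = 174/3.6 = 48.33 m/s.
Resolve: vₓ = 48.33 cos 15.1° = 46.66 m/s and v_y0 = 48.33 sin 15.1° = 12.59 m/s.
With up positive and y = 0 at the ground: y(t) = 6.68 + (12.59) t − 5.000 t². Setting y = 0 and taking the positive root: t = [12.59 + √(12.59² + 2·10.0·6.68)] / 10.0 = (12.59 + 17.09) / 10.0 = 2.968 s.
Vertical velocity at impact: v_y = v_y0 − g t = 12.59 − 10.0 × 2.968 = −17.09 m/s.
Speed: |v| = √(vₓ² + v_y²) = √(46.66² + 17.09²) = 49.70 m/s.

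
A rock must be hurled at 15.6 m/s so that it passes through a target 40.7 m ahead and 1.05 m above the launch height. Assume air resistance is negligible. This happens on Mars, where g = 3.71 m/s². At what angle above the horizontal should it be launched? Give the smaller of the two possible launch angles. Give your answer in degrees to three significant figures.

Trajectory: y = x tanθ − g x² (1 + tan²θ)/(2v₀²). With x = 40.7, y = 1.05, v₀ = 15.6, g = 3.71:
12.63 tan²θ − 40.7 tanθ + (13.68) = 0.
tanθ = [40.7 ± √(40.7² − 4 × 12.63 × (13.68))] / (2 × 12.63) = (40.7 ± 31.08) / 25.25, giving tanθ = 0.3811 or 2.842.
θ = 20.86° or 70.62°; the smaller is 20.86°.

20.9°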